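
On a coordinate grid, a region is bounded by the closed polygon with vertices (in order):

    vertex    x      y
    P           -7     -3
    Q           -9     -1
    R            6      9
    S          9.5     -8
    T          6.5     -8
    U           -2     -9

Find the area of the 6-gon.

192

Σ = (-20) + (-75) + (-133.5) + (-24) + (-74.5) + (-57) = -384
Area = |Σ|/2 = 192.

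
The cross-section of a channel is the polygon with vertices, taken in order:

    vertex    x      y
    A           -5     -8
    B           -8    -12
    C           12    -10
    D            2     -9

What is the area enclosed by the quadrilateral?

Σ = (-4) + (224) + (-88) + (-61) = 71
Area = |Σ|/2 = 35.5.

35.5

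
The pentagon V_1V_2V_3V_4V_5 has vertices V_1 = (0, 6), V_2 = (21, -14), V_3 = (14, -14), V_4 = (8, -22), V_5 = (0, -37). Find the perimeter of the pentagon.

106

|V_1V_2| = √((21)² + (-20)²) = √841 = 29
|V_2V_3| = √((-7)² + (0)²) = √49 = 7
|V_3V_4| = √((-6)² + (-8)²) = √100 = 10
|V_4V_5| = √((-8)² + (-15)²) = √289 = 17
|V_5V_1| = √((0)² + (43)²) = √1849 = 43
Perimeter = 29 + 7 + 10 + 17 + 43 = 106.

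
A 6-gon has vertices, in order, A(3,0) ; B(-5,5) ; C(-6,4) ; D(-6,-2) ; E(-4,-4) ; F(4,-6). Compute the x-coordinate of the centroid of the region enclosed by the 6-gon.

-202/135

Apply the shoelace formula. First the cross-terms c_i = x_i·y_{i+1} − x_{i+1}·y_i:
  15, 10, 36, 16, 40, 18  ⇒  2A = 135, A = 67.5.
Then Σ (x_i + x_{i+1})·c_i = -606, so x̄ = -606 / (6·67.5) = -202/135.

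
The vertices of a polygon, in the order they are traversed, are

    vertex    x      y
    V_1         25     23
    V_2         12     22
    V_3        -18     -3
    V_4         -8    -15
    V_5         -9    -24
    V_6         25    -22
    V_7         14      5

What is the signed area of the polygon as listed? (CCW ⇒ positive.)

1182.5

Σ = (274) + (360) + (246) + (57) + (798) + (433) + (197) = 2365
Signed area = Σ/2 = 1182.5 (positive ⇒ counter-clockwise traversal).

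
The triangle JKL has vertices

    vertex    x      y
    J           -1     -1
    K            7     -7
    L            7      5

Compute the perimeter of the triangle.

|JK| = √((8)² + (-6)²) = √100 = 10
|KL| = √((0)² + (12)²) = √144 = 12
|LJ| = √((-8)² + (-6)²) = √100 = 10
Perimeter = 10 + 12 + 10 = 32.

32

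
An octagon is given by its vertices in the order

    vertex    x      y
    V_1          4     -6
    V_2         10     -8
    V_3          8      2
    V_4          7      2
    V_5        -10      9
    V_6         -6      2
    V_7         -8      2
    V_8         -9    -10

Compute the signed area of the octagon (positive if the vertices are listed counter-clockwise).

213.5

V_1→V_2: (4)(-8) − (10)(-6) = 28
V_2→V_3: (10)(2) − (8)(-8) = 84
V_3→V_4: (8)(2) − (7)(2) = 2
V_4→V_5: (7)(9) − (-10)(2) = 83
V_5→V_6: (-10)(2) − (-6)(9) = 34
V_6→V_7: (-6)(2) − (-8)(2) = 4
V_7→V_8: (-8)(-10) − (-9)(2) = 98
V_8→V_1: (-9)(-6) − (4)(-10) = 94
Σ = 427
Signed area = Σ/2 = 213.5 (positive ⇒ counter-clockwise traversal).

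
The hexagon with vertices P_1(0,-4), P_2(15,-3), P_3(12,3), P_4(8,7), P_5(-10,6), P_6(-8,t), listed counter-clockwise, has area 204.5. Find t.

-1

The doubled signed area Σ (x_i y_{i+1} − x_{i+1} y_i) is linear in t.
With t=0 it equals 399; the coefficient of t is -10 (from the two edges through P_6).
So -10·t + 399 = 2·204.5 = 409 ⇒ t = -1.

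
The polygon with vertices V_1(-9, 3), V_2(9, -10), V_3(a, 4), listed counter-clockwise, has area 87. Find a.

3

Write out the shoelace sum; only the two edges meeting at V_3 involve a:
2·Area = [(9·4 − a·(-10)) + (a·3 − (-9)·4)] + 63
       = 13·a + 135 = 174
⇒ a = 3.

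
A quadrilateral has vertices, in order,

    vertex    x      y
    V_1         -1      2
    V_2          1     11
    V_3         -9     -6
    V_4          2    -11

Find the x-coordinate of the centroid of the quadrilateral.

-191/69

Apply the surveyor's formula. First the cross-terms c_i = x_i·y_{i+1} − x_{i+1}·y_i:
  -13, 93, 111, -7  ⇒  2A = 184, A = 92.
Then Σ (x_i + x_{i+1})·c_i = -1528, so x̄ = -1528 / (6·92) = -191/69.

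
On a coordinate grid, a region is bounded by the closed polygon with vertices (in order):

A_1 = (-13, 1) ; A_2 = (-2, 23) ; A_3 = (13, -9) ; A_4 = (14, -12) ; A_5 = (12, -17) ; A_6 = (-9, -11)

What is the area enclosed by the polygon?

Apply the surveyor's formula: 2A = Σ (x_i·y_{i+1} − x_{i+1}·y_i), indices taken mod 6.
A_1→A_2: (-13)(23) − (-2)(1) = -297
A_2→A_3: (-2)(-9) − (13)(23) = -281
A_3→A_4: (13)(-12) − (14)(-9) = -30
A_4→A_5: (14)(-17) − (12)(-12) = -94
A_5→A_6: (12)(-11) − (-9)(-17) = -285
A_6→A_1: (-9)(1) − (-13)(-11) = -152
Σ = -1139
Area = |Σ|/2 = 569.5.

569.5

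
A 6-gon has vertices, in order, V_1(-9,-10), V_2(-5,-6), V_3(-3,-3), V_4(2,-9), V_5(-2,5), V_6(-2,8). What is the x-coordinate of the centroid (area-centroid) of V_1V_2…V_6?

Apply the shoelace formula. First the cross-terms c_i = x_i·y_{i+1} − x_{i+1}·y_i:
  4, -3, 33, -8, -6, 92  ⇒  2A = 112, A = 56.
Then Σ (x_i + x_{i+1})·c_i = -1053, so x̄ = -1053 / (6·56) = -351/112.

-351/112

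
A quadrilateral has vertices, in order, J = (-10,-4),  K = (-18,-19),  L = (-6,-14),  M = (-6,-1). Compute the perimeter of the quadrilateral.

48

|JK| = √((-8)² + (-15)²) = √289 = 17
|KL| = √((12)² + (5)²) = √169 = 13
|LM| = √((0)² + (13)²) = √169 = 13
|MJ| = √((-4)² + (-3)²) = √25 = 5
Perimeter = 17 + 13 + 13 + 5 = 48.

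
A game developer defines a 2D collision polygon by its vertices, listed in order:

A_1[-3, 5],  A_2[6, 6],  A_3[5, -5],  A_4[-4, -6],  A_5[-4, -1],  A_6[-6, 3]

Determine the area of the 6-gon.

108.5

Apply the shoelace formula: 2A = Σ (x_i·y_{i+1} − x_{i+1}·y_i), indices taken mod 6.
Cross-terms: -48, -60, -50, -20, -18, -21  ⇒  Σ = -217
Area = |Σ|/2 = 108.5.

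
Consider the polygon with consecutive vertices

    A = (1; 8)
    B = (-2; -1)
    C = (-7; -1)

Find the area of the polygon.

Σ = (15) + (-5) + (-55) = -45
Area = |Σ|/2 = 22.5.

22.5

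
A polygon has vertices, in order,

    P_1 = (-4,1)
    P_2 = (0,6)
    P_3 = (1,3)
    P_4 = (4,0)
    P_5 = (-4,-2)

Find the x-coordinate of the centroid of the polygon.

-21/31

Apply the surveyor's formula. First the cross-terms c_i = x_i·y_{i+1} − x_{i+1}·y_i:
  -24, -6, -12, -8, -12  ⇒  2A = -62, A = -31.
Then Σ (x_i + x_{i+1})·c_i = 126, so x̄ = 126 / (6·(-31)) = -21/31.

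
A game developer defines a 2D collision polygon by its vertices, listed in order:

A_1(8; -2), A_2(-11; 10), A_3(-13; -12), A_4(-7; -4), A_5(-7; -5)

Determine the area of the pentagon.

Apply the surveyor's formula: 2A = Σ (x_i·y_{i+1} − x_{i+1}·y_i), indices taken mod 5.
Σ = (58) + (262) + (-32) + (7) + (54) = 349
Area = |Σ|/2 = 174.5.

174.5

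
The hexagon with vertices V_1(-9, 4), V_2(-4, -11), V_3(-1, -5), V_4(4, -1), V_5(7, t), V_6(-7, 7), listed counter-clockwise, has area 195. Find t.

14

The doubled signed area Σ (x_i y_{i+1} − x_{i+1} y_i) is linear in t.
With t=0 it equals 236; the coefficient of t is 11 (from the two edges through V_5).
So 11·t + 236 = 2·195 = 390 ⇒ t = 14.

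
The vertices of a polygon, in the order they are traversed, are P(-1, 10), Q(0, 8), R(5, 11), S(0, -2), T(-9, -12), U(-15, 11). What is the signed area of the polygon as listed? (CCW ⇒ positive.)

-247

Σ = (-8) + (-40) + (-10) + (-18) + (-279) + (-139) = -494
Signed area = Σ/2 = -247 (negative ⇒ clockwise traversal).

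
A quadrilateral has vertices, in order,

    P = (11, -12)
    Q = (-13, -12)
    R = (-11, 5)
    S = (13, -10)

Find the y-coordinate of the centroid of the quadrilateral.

-1513/243

Apply the shoelace formula. First the cross-terms c_i = x_i·y_{i+1} − x_{i+1}·y_i:
  -288, -197, 45, -46  ⇒  2A = -486, A = -243.
Then Σ (y_i + y_{i+1})·c_i = 9078, so ȳ = 9078 / (6·(-243)) = -1513/243.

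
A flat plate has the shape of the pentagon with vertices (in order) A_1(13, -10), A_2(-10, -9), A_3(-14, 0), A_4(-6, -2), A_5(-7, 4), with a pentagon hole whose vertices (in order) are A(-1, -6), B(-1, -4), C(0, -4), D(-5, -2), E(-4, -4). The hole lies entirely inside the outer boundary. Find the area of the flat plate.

Outer boundary:
Σ = (-217) + (-126) + (28) + (-38) + (18) = -335
Area = |Σ|/2 = 167.5.
Hole:
A→B: (-1)(-4) − (-1)(-6) = -2
B→C: (-1)(-4) − (0)(-4) = 4
C→D: (0)(-2) − (-5)(-4) = -20
D→E: (-5)(-4) − (-4)(-2) = 12
E→A: (-4)(-6) − (-1)(-4) = 20
Σ = 14
Area = |Σ|/2 = 7.
Net area = 167.5 − 7 = 160.5.

160.5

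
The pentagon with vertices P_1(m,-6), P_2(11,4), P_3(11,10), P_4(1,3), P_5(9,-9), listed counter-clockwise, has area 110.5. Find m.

12

The doubled signed area Σ (x_i y_{i+1} − x_{i+1} y_i) is linear in m.
With m=0 it equals 65; the coefficient of m is 13 (from the two edges through P_1).
So 13·m + 65 = 2·110.5 = 221 ⇒ m = 12.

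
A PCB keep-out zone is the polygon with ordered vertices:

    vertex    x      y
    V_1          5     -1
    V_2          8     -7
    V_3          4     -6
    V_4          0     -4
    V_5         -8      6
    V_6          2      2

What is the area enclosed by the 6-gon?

67.5

Apply the surveyor's formula: 2A = Σ (x_i·y_{i+1} − x_{i+1}·y_i), indices taken mod 6.
Cross-terms: -27, -20, -16, -32, -28, -12  ⇒  Σ = -135
Area = |Σ|/2 = 67.5.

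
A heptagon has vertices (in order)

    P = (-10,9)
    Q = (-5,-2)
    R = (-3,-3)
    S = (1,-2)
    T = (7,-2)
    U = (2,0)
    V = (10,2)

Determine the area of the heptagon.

Apply the shoelace formula: 2A = Σ (x_i·y_{i+1} − x_{i+1}·y_i), indices taken mod 7.
P→Q: (-10)(-2) − (-5)(9) = 65
Q→R: (-5)(-3) − (-3)(-2) = 9
R→S: (-3)(-2) − (1)(-3) = 9
S→T: (1)(-2) − (7)(-2) = 12
T→U: (7)(0) − (2)(-2) = 4
U→V: (2)(2) − (10)(0) = 4
V→P: (10)(9) − (-10)(2) = 110
Σ = 213
Area = |Σ|/2 = 106.5.

106.5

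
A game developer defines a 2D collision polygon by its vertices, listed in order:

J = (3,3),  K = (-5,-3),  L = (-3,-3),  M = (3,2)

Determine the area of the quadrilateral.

9

Apply the shoelace formula: 2A = Σ (x_i·y_{i+1} − x_{i+1}·y_i), indices taken mod 4.
Σ = (6) + (6) + (3) + (3) = 18
Area = |Σ|/2 = 9.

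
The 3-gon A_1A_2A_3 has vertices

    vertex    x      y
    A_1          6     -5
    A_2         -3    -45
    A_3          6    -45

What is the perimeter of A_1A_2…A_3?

|A_1A_2| = √((-9)² + (-40)²) = √1681 = 41
|A_2A_3| = √((9)² + (0)²) = √81 = 9
|A_3A_1| = √((0)² + (40)²) = √1600 = 40
Perimeter = 41 + 9 + 40 = 90.

90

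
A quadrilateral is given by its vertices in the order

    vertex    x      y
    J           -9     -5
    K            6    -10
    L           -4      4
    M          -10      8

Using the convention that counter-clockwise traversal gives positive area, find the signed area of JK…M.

Apply the shoelace (surveyor's) formula: 2A = Σ (x_i·y_{i+1} − x_{i+1}·y_i), indices taken mod 4.
Cross-terms: 120, -16, 8, 122  ⇒  Σ = 234
Signed area = Σ/2 = 117 (positive ⇒ counter-clockwise traversal).

117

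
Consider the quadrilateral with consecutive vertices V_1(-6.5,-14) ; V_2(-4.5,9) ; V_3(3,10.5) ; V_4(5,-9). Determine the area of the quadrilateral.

Apply the shoelace (surveyor's) formula: 2A = Σ (x_i·y_{i+1} − x_{i+1}·y_i), indices taken mod 4.
V_1→V_2: (-6.5)(9) − (-4.5)(-14) = -121.5
V_2→V_3: (-4.5)(10.5) − (3)(9) = -74.25
V_3→V_4: (3)(-9) − (5)(10.5) = -79.5
V_4→V_1: (5)(-14) − (-6.5)(-9) = -128.5
Σ = -403.75
Area = |Σ|/2 = 201.875.

201.875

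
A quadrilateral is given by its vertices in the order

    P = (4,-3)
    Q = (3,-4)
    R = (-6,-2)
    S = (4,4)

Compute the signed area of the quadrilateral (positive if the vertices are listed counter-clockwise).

Apply Gauss's area formula: 2A = Σ (x_i·y_{i+1} − x_{i+1}·y_i), indices taken mod 4.
Σ = (-7) + (-30) + (-16) + (-28) = -81
Signed area = Σ/2 = -40.5 (negative ⇒ clockwise traversal).

-40.5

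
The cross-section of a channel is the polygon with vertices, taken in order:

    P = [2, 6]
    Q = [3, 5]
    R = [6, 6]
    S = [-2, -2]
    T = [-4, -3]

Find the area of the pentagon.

Cross-terms: -8, -12, 0, -2, -18  ⇒  Σ = -40
Area = |Σ|/2 = 20.

20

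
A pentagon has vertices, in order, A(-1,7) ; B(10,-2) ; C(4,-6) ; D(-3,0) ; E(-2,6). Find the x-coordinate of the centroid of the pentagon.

Apply the surveyor's formula. First the cross-terms c_i = x_i·y_{i+1} − x_{i+1}·y_i:
  -68, -52, -18, -18, -8  ⇒  2A = -164, A = -82.
Then Σ (x_i + x_{i+1})·c_i = -1244, so x̄ = -1244 / (6·(-82)) = 311/123.

311/123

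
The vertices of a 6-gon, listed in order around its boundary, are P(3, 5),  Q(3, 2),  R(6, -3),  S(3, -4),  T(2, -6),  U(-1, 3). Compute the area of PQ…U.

34.5

Apply Gauss's area formula: 2A = Σ (x_i·y_{i+1} − x_{i+1}·y_i), indices taken mod 6.
Σ = (-9) + (-21) + (-15) + (-10) + (0) + (-14) = -69
Area = |Σ|/2 = 34.5.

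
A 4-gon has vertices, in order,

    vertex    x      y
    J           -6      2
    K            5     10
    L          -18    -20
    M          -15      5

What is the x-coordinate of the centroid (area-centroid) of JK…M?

-595/57

Apply the shoelace formula. First the cross-terms c_i = x_i·y_{i+1} − x_{i+1}·y_i:
  -70, 80, -390, 0  ⇒  2A = -380, A = -190.
Then Σ (x_i + x_{i+1})·c_i = 11900, so x̄ = 11900 / (6·(-190)) = -595/57.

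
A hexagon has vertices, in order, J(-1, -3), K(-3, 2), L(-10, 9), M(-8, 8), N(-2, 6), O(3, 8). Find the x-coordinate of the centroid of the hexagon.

-563/279

Apply the shoelace (surveyor's) formula. First the cross-terms c_i = x_i·y_{i+1} − x_{i+1}·y_i:
  -11, -7, -8, -32, -34, -1  ⇒  2A = -93, A = -46.5.
Then Σ (x_i + x_{i+1})·c_i = 563, so x̄ = 563 / (6·(-46.5)) = -563/279.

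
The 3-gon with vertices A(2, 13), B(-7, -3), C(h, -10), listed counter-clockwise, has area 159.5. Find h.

The doubled signed area Σ (x_i y_{i+1} − x_{i+1} y_i) is linear in h.
With h=0 it equals 175; the coefficient of h is 16 (from the two edges through C).
So 16·h + 175 = 2·159.5 = 319 ⇒ h = 9.

9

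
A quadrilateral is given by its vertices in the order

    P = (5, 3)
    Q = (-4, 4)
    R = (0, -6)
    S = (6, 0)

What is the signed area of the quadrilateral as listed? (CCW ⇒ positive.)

55

P→Q: (5)(4) − (-4)(3) = 32
Q→R: (-4)(-6) − (0)(4) = 24
R→S: (0)(0) − (6)(-6) = 36
S→P: (6)(3) − (5)(0) = 18
Σ = 110
Signed area = Σ/2 = 55 (positive ⇒ counter-clockwise traversal).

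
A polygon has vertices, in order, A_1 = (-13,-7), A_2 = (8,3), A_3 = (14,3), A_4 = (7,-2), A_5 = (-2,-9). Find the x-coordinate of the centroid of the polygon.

Apply the shoelace (surveyor's) formula. First the cross-terms c_i = x_i·y_{i+1} − x_{i+1}·y_i:
  17, -18, -49, -67, -103  ⇒  2A = -220, A = -110.
Then Σ (x_i + x_{i+1})·c_i = -300, so x̄ = -300 / (6·(-110)) = 5/11.

5/11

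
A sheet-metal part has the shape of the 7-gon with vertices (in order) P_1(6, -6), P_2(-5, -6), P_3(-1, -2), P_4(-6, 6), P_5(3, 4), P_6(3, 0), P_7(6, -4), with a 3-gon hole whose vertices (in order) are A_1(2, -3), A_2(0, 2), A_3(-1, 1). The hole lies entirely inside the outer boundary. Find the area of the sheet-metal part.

75.5

Outer boundary:
Cross-terms: -66, 4, -18, -42, -12, -12, -12  ⇒  Σ = -158
Area = |Σ|/2 = 79.
Hole:
Apply the shoelace (surveyor's) formula: 2A = Σ (x_i·y_{i+1} − x_{i+1}·y_i), indices taken mod 3.
Σ = (4) + (2) + (1) = 7
Area = |Σ|/2 = 3.5.
Net area = 79 − 3.5 = 75.5.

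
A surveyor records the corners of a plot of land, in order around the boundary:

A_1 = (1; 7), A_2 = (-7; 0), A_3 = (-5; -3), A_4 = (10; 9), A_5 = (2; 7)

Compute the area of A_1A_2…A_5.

57

Σ = (49) + (21) + (-15) + (52) + (7) = 114
Area = |Σ|/2 = 57.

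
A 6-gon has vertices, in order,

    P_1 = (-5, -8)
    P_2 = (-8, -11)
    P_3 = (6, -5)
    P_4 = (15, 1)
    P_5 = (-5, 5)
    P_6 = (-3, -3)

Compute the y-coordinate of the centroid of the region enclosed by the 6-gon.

-128/81

Apply the surveyor's formula. First the cross-terms c_i = x_i·y_{i+1} − x_{i+1}·y_i:
  -9, 106, 81, 80, 30, 9  ⇒  2A = 297, A = 148.5.
Then Σ (y_i + y_{i+1})·c_i = -1408, so ȳ = -1408 / (6·148.5) = -128/81.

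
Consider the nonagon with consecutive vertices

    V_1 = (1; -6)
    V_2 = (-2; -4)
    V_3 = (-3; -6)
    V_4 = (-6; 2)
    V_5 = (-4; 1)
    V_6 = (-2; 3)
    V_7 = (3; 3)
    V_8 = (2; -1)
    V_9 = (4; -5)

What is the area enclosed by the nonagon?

Apply the surveyor's formula: 2A = Σ (x_i·y_{i+1} − x_{i+1}·y_i), indices taken mod 9.
Σ = (-16) + (0) + (-42) + (2) + (-10) + (-15) + (-9) + (-6) + (-19) = -115
Area = |Σ|/2 = 57.5.

57.5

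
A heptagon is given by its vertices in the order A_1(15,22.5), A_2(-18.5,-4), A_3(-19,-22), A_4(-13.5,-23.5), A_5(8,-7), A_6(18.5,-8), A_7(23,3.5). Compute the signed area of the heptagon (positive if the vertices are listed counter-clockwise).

Apply the shoelace (surveyor's) formula: 2A = Σ (x_i·y_{i+1} − x_{i+1}·y_i), indices taken mod 7.
Σ = (356.25) + (331) + (149.5) + (282.5) + (65.5) + (248.75) + (465) = 1898.5
Signed area = Σ/2 = 949.25 (positive ⇒ counter-clockwise traversal).

949.25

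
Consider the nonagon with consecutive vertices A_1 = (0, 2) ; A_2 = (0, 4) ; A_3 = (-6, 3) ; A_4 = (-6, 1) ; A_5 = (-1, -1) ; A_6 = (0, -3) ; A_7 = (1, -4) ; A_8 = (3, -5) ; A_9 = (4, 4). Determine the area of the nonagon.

Σ = (0) + (24) + (12) + (7) + (3) + (3) + (7) + (32) + (8) = 96
Area = |Σ|/2 = 48.

48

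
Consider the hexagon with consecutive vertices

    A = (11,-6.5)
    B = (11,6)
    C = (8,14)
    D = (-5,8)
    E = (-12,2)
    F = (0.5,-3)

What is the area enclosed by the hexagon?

Apply the shoelace (surveyor's) formula: 2A = Σ (x_i·y_{i+1} − x_{i+1}·y_i), indices taken mod 6.
Cross-terms: 137.5, 106, 134, 86, 35, 29.75  ⇒  Σ = 528.25
Area = |Σ|/2 = 264.125.

264.125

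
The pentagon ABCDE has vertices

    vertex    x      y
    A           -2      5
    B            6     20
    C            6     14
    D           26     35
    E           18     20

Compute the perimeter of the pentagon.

94

|AB| = √((8)² + (15)²) = √289 = 17
|BC| = √((0)² + (-6)²) = √36 = 6
|CD| = √((20)² + (21)²) = √841 = 29
|DE| = √((-8)² + (-15)²) = √289 = 17
|EA| = √((-20)² + (-15)²) = √625 = 25
Perimeter = 17 + 6 + 29 + 17 + 25 = 94.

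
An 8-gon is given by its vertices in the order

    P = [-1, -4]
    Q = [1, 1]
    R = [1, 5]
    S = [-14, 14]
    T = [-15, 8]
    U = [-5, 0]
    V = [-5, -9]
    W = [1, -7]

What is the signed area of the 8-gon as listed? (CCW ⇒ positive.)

Apply the shoelace formula: 2A = Σ (x_i·y_{i+1} − x_{i+1}·y_i), indices taken mod 8.
Σ = (3) + (4) + (84) + (98) + (40) + (45) + (44) + (-11) = 307
Signed area = Σ/2 = 153.5 (positive ⇒ counter-clockwise traversal).

153.5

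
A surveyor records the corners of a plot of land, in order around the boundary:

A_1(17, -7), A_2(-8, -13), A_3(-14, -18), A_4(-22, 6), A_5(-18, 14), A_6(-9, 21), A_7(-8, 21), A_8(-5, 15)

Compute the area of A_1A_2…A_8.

Apply the shoelace (surveyor's) formula: 2A = Σ (x_i·y_{i+1} − x_{i+1}·y_i), indices taken mod 8.
Σ = (-277) + (-38) + (-480) + (-200) + (-252) + (-21) + (-15) + (-220) = -1503
Area = |Σ|/2 = 751.5.

751.5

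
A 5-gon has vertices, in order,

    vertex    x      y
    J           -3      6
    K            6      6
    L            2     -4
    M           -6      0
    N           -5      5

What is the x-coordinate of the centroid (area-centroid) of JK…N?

Apply the surveyor's formula. First the cross-terms c_i = x_i·y_{i+1} − x_{i+1}·y_i:
  -54, -36, -24, -30, -15  ⇒  2A = -159, A = -79.5.
Then Σ (x_i + x_{i+1})·c_i = 96, so x̄ = 96 / (6·(-79.5)) = -32/159.

-32/159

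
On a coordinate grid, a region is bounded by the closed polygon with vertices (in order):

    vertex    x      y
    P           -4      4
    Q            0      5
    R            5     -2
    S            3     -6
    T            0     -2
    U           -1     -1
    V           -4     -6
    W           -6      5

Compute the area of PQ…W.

Apply the shoelace (surveyor's) formula: 2A = Σ (x_i·y_{i+1} − x_{i+1}·y_i), indices taken mod 8.
Σ = (-20) + (-25) + (-24) + (-6) + (-2) + (2) + (-56) + (-4) = -135
Area = |Σ|/2 = 67.5.

67.5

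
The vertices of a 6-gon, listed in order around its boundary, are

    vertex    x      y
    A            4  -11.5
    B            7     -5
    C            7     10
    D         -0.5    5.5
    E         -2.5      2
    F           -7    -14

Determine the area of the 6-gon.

203.625

Apply the shoelace formula: 2A = Σ (x_i·y_{i+1} − x_{i+1}·y_i), indices taken mod 6.
A→B: (4)(-5) − (7)(-11.5) = 60.5
B→C: (7)(10) − (7)(-5) = 105
C→D: (7)(5.5) − (-0.5)(10) = 43.5
D→E: (-0.5)(2) − (-2.5)(5.5) = 12.75
E→F: (-2.5)(-14) − (-7)(2) = 49
F→A: (-7)(-11.5) − (4)(-14) = 136.5
Σ = 407.25
Area = |Σ|/2 = 203.625.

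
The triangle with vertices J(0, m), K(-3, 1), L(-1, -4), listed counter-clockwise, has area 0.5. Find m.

The doubled signed area Σ (x_i y_{i+1} − x_{i+1} y_i) is linear in m.
With m=0 it equals 13; the coefficient of m is 2 (from the two edges through J).
So 2·m + 13 = 2·0.5 = 1 ⇒ m = -6.

-6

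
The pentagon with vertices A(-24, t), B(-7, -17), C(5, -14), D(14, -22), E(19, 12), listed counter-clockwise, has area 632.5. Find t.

-11

The doubled signed area Σ (x_i y_{i+1} − x_{i+1} y_i) is linear in t.
With t=0 it equals 1551; the coefficient of t is 26 (from the two edges through A).
So 26·t + 1551 = 2·632.5 = 1265 ⇒ t = -11.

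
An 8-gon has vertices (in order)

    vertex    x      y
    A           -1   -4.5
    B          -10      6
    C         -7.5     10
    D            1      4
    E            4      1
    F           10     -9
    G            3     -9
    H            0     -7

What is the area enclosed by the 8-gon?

149

Cross-terms: -51, -55, -40, -15, -46, -63, -21, -7  ⇒  Σ = -298
Area = |Σ|/2 = 149.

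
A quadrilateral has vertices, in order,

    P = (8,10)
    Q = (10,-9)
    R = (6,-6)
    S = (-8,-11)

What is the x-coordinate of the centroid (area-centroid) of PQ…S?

247/71

Apply the surveyor's formula. First the cross-terms c_i = x_i·y_{i+1} − x_{i+1}·y_i:
  -172, -6, -114, 8  ⇒  2A = -284, A = -142.
Then Σ (x_i + x_{i+1})·c_i = -2964, so x̄ = -2964 / (6·(-142)) = 247/71.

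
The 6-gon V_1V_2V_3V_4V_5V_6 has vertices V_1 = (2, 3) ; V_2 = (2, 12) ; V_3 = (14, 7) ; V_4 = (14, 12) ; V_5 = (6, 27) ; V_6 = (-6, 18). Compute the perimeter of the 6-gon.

|V_1V_2| = √((0)² + (9)²) = √81 = 9
|V_2V_3| = √((12)² + (-5)²) = √169 = 13
|V_3V_4| = √((0)² + (5)²) = √25 = 5
|V_4V_5| = √((-8)² + (15)²) = √289 = 17
|V_5V_6| = √((-12)² + (-9)²) = √225 = 15
|V_6V_1| = √((8)² + (-15)²) = √289 = 17
Perimeter = 9 + 13 + 5 + 17 + 15 + 17 = 76.

76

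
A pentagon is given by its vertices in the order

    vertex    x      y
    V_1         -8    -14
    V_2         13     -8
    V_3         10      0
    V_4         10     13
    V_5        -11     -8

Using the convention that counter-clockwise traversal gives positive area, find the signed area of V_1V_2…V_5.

304.5

Apply Gauss's area formula: 2A = Σ (x_i·y_{i+1} − x_{i+1}·y_i), indices taken mod 5.
Cross-terms: 246, 80, 130, 63, 90  ⇒  Σ = 609
Signed area = Σ/2 = 304.5 (positive ⇒ counter-clockwise traversal).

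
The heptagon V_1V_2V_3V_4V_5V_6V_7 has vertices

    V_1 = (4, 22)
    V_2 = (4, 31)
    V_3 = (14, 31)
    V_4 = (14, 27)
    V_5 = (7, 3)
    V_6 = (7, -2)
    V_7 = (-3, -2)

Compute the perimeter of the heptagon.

|V_1V_2| = √((0)² + (9)²) = √81 = 9
|V_2V_3| = √((10)² + (0)²) = √100 = 10
|V_3V_4| = √((0)² + (-4)²) = √16 = 4
|V_4V_5| = √((-7)² + (-24)²) = √625 = 25
|V_5V_6| = √((0)² + (-5)²) = √25 = 5
|V_6V_7| = √((-10)² + (0)²) = √100 = 10
|V_7V_1| = √((7)² + (24)²) = √625 = 25
Perimeter = 9 + 10 + 4 + 25 + 5 + 10 + 25 = 88.

88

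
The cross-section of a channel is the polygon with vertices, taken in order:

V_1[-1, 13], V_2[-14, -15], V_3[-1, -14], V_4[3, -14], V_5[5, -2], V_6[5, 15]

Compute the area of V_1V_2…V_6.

Apply the shoelace formula: 2A = Σ (x_i·y_{i+1} − x_{i+1}·y_i), indices taken mod 6.
Σ = (197) + (181) + (56) + (64) + (85) + (80) = 663
Area = |Σ|/2 = 331.5.

331.5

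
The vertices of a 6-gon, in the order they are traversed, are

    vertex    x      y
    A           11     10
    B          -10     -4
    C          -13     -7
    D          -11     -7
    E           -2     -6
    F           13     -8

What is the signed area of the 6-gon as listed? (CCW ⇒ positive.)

226

Σ = (56) + (18) + (14) + (52) + (94) + (218) = 452
Signed area = Σ/2 = 226 (positive ⇒ counter-clockwise traversal).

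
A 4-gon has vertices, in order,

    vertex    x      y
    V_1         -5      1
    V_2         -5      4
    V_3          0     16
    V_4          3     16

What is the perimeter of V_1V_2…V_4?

|V_1V_2| = √((0)² + (3)²) = √9 = 3
|V_2V_3| = √((5)² + (12)²) = √169 = 13
|V_3V_4| = √((3)² + (0)²) = √9 = 3
|V_4V_1| = √((-8)² + (-15)²) = √289 = 17
Perimeter = 3 + 13 + 3 + 17 = 36.

36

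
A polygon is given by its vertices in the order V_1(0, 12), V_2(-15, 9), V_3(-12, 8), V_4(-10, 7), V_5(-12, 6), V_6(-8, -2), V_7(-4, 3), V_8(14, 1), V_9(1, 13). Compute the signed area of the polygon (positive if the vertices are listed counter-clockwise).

Cross-terms: 180, -12, -4, 24, 72, -32, -46, 181, 12  ⇒  Σ = 375
Signed area = Σ/2 = 187.5 (positive ⇒ counter-clockwise traversal).

187.5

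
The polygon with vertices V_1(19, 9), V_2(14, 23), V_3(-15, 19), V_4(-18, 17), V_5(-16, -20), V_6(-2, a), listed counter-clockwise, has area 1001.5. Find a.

Write out the shoelace sum; only the two edges meeting at V_6 involve a:
2·Area = [((-16)·a − (-2)·(-20)) + ((-2)·9 − 19·a)] + 1641
       = -35·a + 1583 = 2003
⇒ a = -12.

-12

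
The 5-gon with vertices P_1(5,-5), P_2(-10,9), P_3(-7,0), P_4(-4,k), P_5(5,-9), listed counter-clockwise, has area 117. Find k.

The doubled signed area Σ (x_i y_{i+1} − x_{i+1} y_i) is linear in k.
With k=0 it equals 114; the coefficient of k is -12 (from the two edges through P_4).
So -12·k + 114 = 2·117 = 234 ⇒ k = -10.

-10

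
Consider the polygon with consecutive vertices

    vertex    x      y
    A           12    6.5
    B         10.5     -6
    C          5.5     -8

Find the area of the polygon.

Apply Gauss's area formula: 2A = Σ (x_i·y_{i+1} − x_{i+1}·y_i), indices taken mod 3.
Σ = (-140.25) + (-51) + (131.75) = -59.5
Area = |Σ|/2 = 29.75.

29.75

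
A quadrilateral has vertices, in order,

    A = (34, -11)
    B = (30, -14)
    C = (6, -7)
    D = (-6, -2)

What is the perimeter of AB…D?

84

|AB| = √((-4)² + (-3)²) = √25 = 5
|BC| = √((-24)² + (7)²) = √625 = 25
|CD| = √((-12)² + (5)²) = √169 = 13
|DA| = √((40)² + (-9)²) = √1681 = 41
Perimeter = 5 + 25 + 13 + 41 = 84.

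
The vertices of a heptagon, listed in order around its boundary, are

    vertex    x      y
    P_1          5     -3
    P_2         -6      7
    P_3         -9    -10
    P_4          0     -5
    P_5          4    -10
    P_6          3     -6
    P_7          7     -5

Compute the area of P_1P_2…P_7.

121

Apply the shoelace formula: 2A = Σ (x_i·y_{i+1} − x_{i+1}·y_i), indices taken mod 7.
Σ = (17) + (123) + (45) + (20) + (6) + (27) + (4) = 242
Area = |Σ|/2 = 121.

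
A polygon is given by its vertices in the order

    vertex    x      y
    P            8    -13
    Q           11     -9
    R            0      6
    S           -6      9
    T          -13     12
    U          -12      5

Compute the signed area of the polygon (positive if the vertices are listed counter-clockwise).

206.5

Σ = (71) + (66) + (36) + (45) + (79) + (116) = 413
Signed area = Σ/2 = 206.5 (positive ⇒ counter-clockwise traversal).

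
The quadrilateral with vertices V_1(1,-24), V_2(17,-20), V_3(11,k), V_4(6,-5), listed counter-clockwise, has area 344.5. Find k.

The doubled signed area Σ (x_i y_{i+1} − x_{i+1} y_i) is linear in k.
With k=0 it equals 414; the coefficient of k is 11 (from the two edges through V_3).
So 11·k + 414 = 2·344.5 = 689 ⇒ k = 25.

25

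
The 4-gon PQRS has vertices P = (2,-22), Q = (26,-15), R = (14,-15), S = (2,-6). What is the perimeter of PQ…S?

68

|PQ| = √((24)² + (7)²) = √625 = 25
|QR| = √((-12)² + (0)²) = √144 = 12
|RS| = √((-12)² + (9)²) = √225 = 15
|SP| = √((0)² + (-16)²) = √256 = 16
Perimeter = 25 + 12 + 15 + 16 = 68.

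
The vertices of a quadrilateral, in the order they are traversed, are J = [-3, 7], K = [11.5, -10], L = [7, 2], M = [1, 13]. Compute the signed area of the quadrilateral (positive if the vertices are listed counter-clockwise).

Apply the surveyor's formula: 2A = Σ (x_i·y_{i+1} − x_{i+1}·y_i), indices taken mod 4.
Cross-terms: -50.5, 93, 89, 46  ⇒  Σ = 177.5
Signed area = Σ/2 = 88.75 (positive ⇒ counter-clockwise traversal).

88.75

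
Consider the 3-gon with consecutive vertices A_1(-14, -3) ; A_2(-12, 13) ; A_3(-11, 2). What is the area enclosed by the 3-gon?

19

Apply the shoelace (surveyor's) formula: 2A = Σ (x_i·y_{i+1} − x_{i+1}·y_i), indices taken mod 3.
Cross-terms: -218, 119, 61  ⇒  Σ = -38
Area = |Σ|/2 = 19.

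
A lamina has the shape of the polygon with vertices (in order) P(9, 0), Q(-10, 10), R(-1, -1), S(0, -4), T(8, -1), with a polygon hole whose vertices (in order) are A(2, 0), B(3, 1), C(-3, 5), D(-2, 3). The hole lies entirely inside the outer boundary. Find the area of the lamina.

70

Outer boundary:
Apply the shoelace formula: 2A = Σ (x_i·y_{i+1} − x_{i+1}·y_i), indices taken mod 5.
Σ = (90) + (20) + (4) + (32) + (9) = 155
Area = |Σ|/2 = 77.5.
Hole:
Σ = (2) + (18) + (1) + (-6) = 15
Area = |Σ|/2 = 7.5.
Net area = 77.5 − 7.5 = 70.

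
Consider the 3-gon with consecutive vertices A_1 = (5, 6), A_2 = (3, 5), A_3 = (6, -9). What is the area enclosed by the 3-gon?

15.5

Apply the shoelace (surveyor's) formula: 2A = Σ (x_i·y_{i+1} − x_{i+1}·y_i), indices taken mod 3.
Cross-terms: 7, -57, 81  ⇒  Σ = 31
Area = |Σ|/2 = 15.5.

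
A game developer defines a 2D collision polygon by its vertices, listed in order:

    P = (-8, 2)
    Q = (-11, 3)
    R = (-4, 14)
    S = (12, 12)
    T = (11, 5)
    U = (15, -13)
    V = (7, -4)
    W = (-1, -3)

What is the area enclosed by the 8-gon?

335

Apply the surveyor's formula: 2A = Σ (x_i·y_{i+1} − x_{i+1}·y_i), indices taken mod 8.
P→Q: (-8)(3) − (-11)(2) = -2
Q→R: (-11)(14) − (-4)(3) = -142
R→S: (-4)(12) − (12)(14) = -216
S→T: (12)(5) − (11)(12) = -72
T→U: (11)(-13) − (15)(5) = -218
U→V: (15)(-4) − (7)(-13) = 31
V→W: (7)(-3) − (-1)(-4) = -25
W→P: (-1)(2) − (-8)(-3) = -26
Σ = -670
Area = |Σ|/2 = 335.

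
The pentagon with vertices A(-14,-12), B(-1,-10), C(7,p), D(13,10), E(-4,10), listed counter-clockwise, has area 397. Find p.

-12

Write out the shoelace sum; only the two edges meeting at C involve p:
2·Area = [((-1)·p − 7·(-10)) + (7·10 − 13·p)] + 486
       = -14·p + 626 = 794
⇒ p = -12.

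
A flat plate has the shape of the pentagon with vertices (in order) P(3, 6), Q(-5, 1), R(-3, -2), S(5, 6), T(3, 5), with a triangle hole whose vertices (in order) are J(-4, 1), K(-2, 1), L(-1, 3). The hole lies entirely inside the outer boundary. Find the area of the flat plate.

22

Outer boundary:
Σ = (33) + (13) + (-8) + (7) + (3) = 48
Area = |Σ|/2 = 24.
Hole:
Apply the shoelace formula: 2A = Σ (x_i·y_{i+1} − x_{i+1}·y_i), indices taken mod 3.
J→K: (-4)(1) − (-2)(1) = -2
K→L: (-2)(3) − (-1)(1) = -5
L→J: (-1)(1) − (-4)(3) = 11
Σ = 4
Area = |Σ|/2 = 2.
Net area = 24 − 2 = 22.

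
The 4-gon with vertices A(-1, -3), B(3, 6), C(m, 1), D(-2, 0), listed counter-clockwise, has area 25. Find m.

Write out the shoelace sum; only the two edges meeting at C involve m:
2·Area = [(3·1 − m·6) + (m·0 − (-2)·1)] + 9
       = -6·m + 14 = 50
⇒ m = -6.

-6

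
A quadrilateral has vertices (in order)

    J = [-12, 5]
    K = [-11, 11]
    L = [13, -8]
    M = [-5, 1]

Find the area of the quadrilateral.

Apply the surveyor's formula: 2A = Σ (x_i·y_{i+1} − x_{i+1}·y_i), indices taken mod 4.
Cross-terms: -77, -55, -27, -13  ⇒  Σ = -172
Area = |Σ|/2 = 86.

86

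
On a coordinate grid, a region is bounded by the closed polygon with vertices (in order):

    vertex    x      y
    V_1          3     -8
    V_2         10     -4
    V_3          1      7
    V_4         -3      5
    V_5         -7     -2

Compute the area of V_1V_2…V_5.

135.5

Apply Gauss's area formula: 2A = Σ (x_i·y_{i+1} − x_{i+1}·y_i), indices taken mod 5.
Σ = (68) + (74) + (26) + (41) + (62) = 271
Area = |Σ|/2 = 135.5.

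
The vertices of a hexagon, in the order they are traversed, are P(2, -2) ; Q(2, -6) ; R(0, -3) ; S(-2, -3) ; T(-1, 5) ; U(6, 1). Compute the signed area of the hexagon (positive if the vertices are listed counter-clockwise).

-39

Σ = (-8) + (-6) + (-6) + (-13) + (-31) + (-14) = -78
Signed area = Σ/2 = -39 (negative ⇒ clockwise traversal).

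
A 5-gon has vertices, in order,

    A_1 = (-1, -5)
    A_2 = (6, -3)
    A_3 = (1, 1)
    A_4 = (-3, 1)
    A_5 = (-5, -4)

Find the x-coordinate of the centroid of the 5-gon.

-1/6

Apply Gauss's area formula. First the cross-terms c_i = x_i·y_{i+1} − x_{i+1}·y_i:
  33, 9, 4, 17, 21  ⇒  2A = 84, A = 42.
Then Σ (x_i + x_{i+1})·c_i = -42, so x̄ = -42 / (6·42) = -1/6.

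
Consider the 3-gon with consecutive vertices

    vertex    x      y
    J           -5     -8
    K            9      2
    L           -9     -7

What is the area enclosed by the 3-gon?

27

Apply Gauss's area formula: 2A = Σ (x_i·y_{i+1} − x_{i+1}·y_i), indices taken mod 3.
Cross-terms: 62, -45, 37  ⇒  Σ = 54
Area = |Σ|/2 = 27.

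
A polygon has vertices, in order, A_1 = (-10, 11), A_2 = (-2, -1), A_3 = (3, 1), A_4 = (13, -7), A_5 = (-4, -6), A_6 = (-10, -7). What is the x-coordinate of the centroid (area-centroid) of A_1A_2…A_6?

Apply the shoelace (surveyor's) formula. First the cross-terms c_i = x_i·y_{i+1} − x_{i+1}·y_i:
  32, 1, -34, -106, -32, -180  ⇒  2A = -319, A = -159.5.
Then Σ (x_i + x_{i+1})·c_i = 2167, so x̄ = 2167 / (6·(-159.5)) = -197/87.

-197/87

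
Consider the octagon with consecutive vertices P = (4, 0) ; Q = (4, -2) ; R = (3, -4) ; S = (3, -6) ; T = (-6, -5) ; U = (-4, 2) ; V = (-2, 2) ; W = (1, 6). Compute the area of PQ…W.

Apply the shoelace (surveyor's) formula: 2A = Σ (x_i·y_{i+1} − x_{i+1}·y_i), indices taken mod 8.
Σ = (-8) + (-10) + (-6) + (-51) + (-32) + (-4) + (-14) + (-24) = -149
Area = |Σ|/2 = 74.5.

74.5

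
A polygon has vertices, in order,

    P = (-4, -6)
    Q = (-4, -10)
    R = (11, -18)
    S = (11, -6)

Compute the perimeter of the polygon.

|PQ| = √((0)² + (-4)²) = √16 = 4
|QR| = √((15)² + (-8)²) = √289 = 17
|RS| = √((0)² + (12)²) = √144 = 12
|SP| = √((-15)² + (0)²) = √225 = 15
Perimeter = 4 + 17 + 12 + 15 = 48.

48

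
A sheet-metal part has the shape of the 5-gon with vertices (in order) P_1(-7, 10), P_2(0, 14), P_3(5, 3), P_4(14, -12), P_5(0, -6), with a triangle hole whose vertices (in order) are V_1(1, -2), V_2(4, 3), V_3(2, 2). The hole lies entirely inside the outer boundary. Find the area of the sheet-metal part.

194.5

Outer boundary:
Apply the shoelace (surveyor's) formula: 2A = Σ (x_i·y_{i+1} − x_{i+1}·y_i), indices taken mod 5.
Σ = (-98) + (-70) + (-102) + (-84) + (-42) = -396
Area = |Σ|/2 = 198.
Hole:
Σ = (11) + (2) + (-6) = 7
Area = |Σ|/2 = 3.5.
Net area = 198 − 3.5 = 194.5.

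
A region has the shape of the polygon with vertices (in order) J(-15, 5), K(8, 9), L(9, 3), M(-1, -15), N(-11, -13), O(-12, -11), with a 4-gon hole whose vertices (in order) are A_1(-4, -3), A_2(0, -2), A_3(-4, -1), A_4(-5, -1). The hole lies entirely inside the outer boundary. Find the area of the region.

Outer boundary:
Σ = (-175) + (-57) + (-132) + (-152) + (-35) + (-225) = -776
Area = |Σ|/2 = 388.
Hole:
A_1→A_2: (-4)(-2) − (0)(-3) = 8
A_2→A_3: (0)(-1) − (-4)(-2) = -8
A_3→A_4: (-4)(-1) − (-5)(-1) = -1
A_4→A_1: (-5)(-3) − (-4)(-1) = 11
Σ = 10
Area = |Σ|/2 = 5.
Net area = 388 − 5 = 383.

383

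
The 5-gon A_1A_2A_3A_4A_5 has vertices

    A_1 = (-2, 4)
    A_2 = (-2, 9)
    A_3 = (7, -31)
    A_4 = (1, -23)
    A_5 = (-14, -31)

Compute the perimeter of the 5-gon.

110

|A_1A_2| = √((0)² + (5)²) = √25 = 5
|A_2A_3| = √((9)² + (-40)²) = √1681 = 41
|A_3A_4| = √((-6)² + (8)²) = √100 = 10
|A_4A_5| = √((-15)² + (-8)²) = √289 = 17
|A_5A_1| = √((12)² + (35)²) = √1369 = 37
Perimeter = 5 + 41 + 10 + 17 + 37 = 110.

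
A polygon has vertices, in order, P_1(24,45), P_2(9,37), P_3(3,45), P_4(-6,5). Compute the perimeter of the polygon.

|P_1P_2| = √((-15)² + (-8)²) = √289 = 17
|P_2P_3| = √((-6)² + (8)²) = √100 = 10
|P_3P_4| = √((-9)² + (-40)²) = √1681 = 41
|P_4P_1| = √((30)² + (40)²) = √2500 = 50
Perimeter = 17 + 10 + 41 + 50 = 118.

118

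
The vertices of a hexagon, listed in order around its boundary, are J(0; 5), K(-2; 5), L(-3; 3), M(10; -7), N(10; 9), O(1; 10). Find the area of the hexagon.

133

Apply the surveyor's formula: 2A = Σ (x_i·y_{i+1} − x_{i+1}·y_i), indices taken mod 6.
Σ = (10) + (9) + (-9) + (160) + (91) + (5) = 266
Area = |Σ|/2 = 133.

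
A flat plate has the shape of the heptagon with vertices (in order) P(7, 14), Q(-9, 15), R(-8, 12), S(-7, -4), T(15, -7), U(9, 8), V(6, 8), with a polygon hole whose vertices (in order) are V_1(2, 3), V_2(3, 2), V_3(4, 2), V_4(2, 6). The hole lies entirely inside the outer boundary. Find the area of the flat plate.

348

Outer boundary:
Apply the shoelace formula: 2A = Σ (x_i·y_{i+1} − x_{i+1}·y_i), indices taken mod 7.
Cross-terms: 231, 12, 116, 109, 183, 24, 28  ⇒  Σ = 703
Area = |Σ|/2 = 351.5.
Hole:
Apply the surveyor's formula: 2A = Σ (x_i·y_{i+1} − x_{i+1}·y_i), indices taken mod 4.
Σ = (-5) + (-2) + (20) + (-6) = 7
Area = |Σ|/2 = 3.5.
Net area = 351.5 − 3.5 = 348.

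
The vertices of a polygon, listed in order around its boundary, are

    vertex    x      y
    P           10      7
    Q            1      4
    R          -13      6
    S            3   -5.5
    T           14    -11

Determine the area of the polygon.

198.25

P→Q: (10)(4) − (1)(7) = 33
Q→R: (1)(6) − (-13)(4) = 58
R→S: (-13)(-5.5) − (3)(6) = 53.5
S→T: (3)(-11) − (14)(-5.5) = 44
T→P: (14)(7) − (10)(-11) = 208
Σ = 396.5
Area = |Σ|/2 = 198.25.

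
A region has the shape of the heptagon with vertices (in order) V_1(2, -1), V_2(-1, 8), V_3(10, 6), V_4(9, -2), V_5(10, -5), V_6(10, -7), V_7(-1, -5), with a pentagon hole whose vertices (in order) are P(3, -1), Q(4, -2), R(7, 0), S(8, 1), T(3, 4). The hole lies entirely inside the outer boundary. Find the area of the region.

Outer boundary:
Apply the shoelace (surveyor's) formula: 2A = Σ (x_i·y_{i+1} − x_{i+1}·y_i), indices taken mod 7.
Σ = (15) + (-86) + (-74) + (-25) + (-20) + (-57) + (11) = -236
Area = |Σ|/2 = 118.
Hole:
Apply the shoelace (surveyor's) formula: 2A = Σ (x_i·y_{i+1} − x_{i+1}·y_i), indices taken mod 5.
Cross-terms: -2, 14, 7, 29, -15  ⇒  Σ = 33
Area = |Σ|/2 = 16.5.
Net area = 118 − 16.5 = 101.5.

101.5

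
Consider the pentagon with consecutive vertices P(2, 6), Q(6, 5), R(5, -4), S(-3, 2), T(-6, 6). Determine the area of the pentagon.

Cross-terms: -26, -49, -2, -6, -48  ⇒  Σ = -131
Area = |Σ|/2 = 65.5.

65.5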